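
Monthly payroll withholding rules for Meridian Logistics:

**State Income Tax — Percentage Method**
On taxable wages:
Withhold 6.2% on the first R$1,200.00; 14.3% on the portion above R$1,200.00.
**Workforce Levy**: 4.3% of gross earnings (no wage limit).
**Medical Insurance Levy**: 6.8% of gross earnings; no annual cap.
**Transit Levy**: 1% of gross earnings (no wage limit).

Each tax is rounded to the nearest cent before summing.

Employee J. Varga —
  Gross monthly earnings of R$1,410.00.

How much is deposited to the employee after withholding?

R$1,134.96

State Income Tax: taxable = R$1,410.00
  R$74.40 + 14.3% × (R$1,410.00 − R$1,200.00) = R$74.40 + 14.3% × R$210.00 = R$104.43
Workforce Levy: 4.3% × R$1,410.00 = R$60.63
Medical Insurance Levy: 6.8% × R$1,410.00 = R$95.88
Transit Levy: 1% × R$1,410.00 = R$14.10
Total withheld: R$104.43 + R$60.63 + R$95.88 + R$14.10 = R$275.04
Net pay: R$1,410.00 − R$275.04 = R$1,134.96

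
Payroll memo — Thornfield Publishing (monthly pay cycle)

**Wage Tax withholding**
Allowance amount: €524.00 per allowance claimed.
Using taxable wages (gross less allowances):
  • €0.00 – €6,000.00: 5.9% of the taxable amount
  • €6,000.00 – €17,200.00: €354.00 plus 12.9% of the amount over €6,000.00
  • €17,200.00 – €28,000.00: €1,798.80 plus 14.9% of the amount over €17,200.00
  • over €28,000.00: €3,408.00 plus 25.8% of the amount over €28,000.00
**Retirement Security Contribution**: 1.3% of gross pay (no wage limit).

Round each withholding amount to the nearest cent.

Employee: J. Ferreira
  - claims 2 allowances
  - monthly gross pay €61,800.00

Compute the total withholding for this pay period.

Wage Tax: taxable = €61,800.00 − 2×€524.00 = €60,752.00
  €3,408.00 + 25.8% × (€60,752.00 − €28,000.00) = €3,408.00 + 25.8% × €32,752.00 = €11,858.02
Retirement Security Contribution: 1.3% × €61,800.00 = €803.40
Total: €11,858.02 + €803.40 = €12,661.42

€12,661.42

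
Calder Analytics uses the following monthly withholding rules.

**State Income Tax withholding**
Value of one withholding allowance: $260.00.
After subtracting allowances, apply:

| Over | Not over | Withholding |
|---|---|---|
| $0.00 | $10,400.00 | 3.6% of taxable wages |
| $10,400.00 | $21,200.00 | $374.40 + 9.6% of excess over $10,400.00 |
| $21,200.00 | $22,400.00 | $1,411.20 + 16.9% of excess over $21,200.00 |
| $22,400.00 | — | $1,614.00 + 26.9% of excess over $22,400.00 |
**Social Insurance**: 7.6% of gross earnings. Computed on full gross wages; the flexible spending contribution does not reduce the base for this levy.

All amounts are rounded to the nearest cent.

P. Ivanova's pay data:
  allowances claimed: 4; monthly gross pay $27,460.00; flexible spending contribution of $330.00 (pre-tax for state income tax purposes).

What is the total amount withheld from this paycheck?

State Income Tax: taxable = $27,460.00 − $330.00 − 4×$260.00 = $26,090.00
  $1,614.00 + 26.9% × ($26,090.00 − $22,400.00) = $1,614.00 + 26.9% × $3,690.00 = $2,606.61
Social Insurance: 7.6% × $27,460.00 = $2,086.96
Total: $2,606.61 + $2,086.96 = $4,693.57

$4,693.57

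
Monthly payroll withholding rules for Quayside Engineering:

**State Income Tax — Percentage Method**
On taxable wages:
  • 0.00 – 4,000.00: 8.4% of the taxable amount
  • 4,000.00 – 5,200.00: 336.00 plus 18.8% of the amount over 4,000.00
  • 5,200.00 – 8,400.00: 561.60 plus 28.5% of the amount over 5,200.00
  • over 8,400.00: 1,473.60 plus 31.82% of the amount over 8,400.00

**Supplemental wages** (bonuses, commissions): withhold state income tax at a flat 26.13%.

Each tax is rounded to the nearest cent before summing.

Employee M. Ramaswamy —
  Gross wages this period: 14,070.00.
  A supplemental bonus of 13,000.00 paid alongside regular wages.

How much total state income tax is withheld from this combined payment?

State Income Tax: taxable = 14,070.00
  1,473.60 + 31.82% × (14,070.00 − 8,400.00) = 1,473.60 + 31.82% × 5,670.00 = 3,277.79
Supplemental (26.13% flat on bonus): 26.13% × 13,000.00 = 3,396.90
Total state income tax: 3,277.79 + 3,396.90 = 6,674.69

6,674.69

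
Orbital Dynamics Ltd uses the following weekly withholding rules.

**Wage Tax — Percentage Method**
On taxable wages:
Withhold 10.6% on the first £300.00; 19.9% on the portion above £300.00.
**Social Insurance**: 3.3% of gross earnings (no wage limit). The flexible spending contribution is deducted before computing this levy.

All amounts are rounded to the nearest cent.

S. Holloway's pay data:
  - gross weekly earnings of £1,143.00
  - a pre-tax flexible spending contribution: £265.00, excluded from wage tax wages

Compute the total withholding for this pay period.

Wage Tax: taxable = £1,143.00 − £265.00 = £878.00
  £31.80 + 19.9% × (£878.00 − £300.00) = £31.80 + 19.9% × £578.00 = £146.82
Social Insurance: 3.3% × £878.00 = £28.97
Total: £146.82 + £28.97 = £175.79

£175.79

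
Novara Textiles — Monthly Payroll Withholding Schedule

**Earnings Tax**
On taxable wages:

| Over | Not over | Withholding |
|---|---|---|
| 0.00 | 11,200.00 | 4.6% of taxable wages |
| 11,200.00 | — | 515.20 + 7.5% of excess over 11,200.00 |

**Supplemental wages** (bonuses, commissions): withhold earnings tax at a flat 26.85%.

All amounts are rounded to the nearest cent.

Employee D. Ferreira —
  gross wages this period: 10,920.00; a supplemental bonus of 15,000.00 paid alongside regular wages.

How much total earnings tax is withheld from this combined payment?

4,529.82

Earnings Tax: taxable = 10,920.00
  4.6% × 10,920.00 = 502.32
Supplemental (26.85% flat on bonus): 26.85% × 15,000.00 = 4,027.50
Total earnings tax: 502.32 + 4,027.50 = 4,529.82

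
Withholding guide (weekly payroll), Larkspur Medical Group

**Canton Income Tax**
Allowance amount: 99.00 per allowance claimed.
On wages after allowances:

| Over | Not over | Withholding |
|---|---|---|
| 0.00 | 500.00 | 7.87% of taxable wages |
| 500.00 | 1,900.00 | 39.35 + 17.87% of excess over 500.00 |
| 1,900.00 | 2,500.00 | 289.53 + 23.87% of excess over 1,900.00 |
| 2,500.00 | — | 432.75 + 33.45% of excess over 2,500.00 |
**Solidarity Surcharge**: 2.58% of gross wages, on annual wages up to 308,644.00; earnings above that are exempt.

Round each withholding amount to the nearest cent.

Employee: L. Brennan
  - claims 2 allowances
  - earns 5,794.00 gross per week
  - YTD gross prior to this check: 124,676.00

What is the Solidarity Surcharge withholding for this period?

Solidarity Surcharge: 2.58% × 5,794.00 = 149.49

149.49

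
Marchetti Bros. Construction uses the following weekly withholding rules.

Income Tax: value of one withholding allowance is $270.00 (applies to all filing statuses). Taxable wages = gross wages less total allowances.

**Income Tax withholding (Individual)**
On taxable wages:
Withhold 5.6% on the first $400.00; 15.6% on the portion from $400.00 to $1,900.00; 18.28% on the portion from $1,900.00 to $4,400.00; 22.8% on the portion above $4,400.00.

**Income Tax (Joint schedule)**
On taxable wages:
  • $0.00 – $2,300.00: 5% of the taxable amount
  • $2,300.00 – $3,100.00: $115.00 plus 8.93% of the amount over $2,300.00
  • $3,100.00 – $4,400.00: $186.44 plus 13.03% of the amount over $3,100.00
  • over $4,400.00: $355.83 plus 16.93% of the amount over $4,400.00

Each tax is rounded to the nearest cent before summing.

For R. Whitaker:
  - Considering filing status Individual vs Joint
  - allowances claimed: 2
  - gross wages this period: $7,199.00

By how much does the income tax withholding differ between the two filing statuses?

Income Tax (Individual): taxable = $7,199.00 − 2×$270.00 = $6,659.00
  $713.40 + 22.8% × ($6,659.00 − $4,400.00) = $713.40 + 22.8% × $2,259.00 = $1,228.45
Income Tax (Joint): taxable = $7,199.00 − 2×$270.00 = $6,659.00
  $355.83 + 16.93% × ($6,659.00 − $4,400.00) = $355.83 + 16.93% × $2,259.00 = $738.28
Difference: |$1,228.45 − $738.28| = $490.17 (higher under Individual)

$490.17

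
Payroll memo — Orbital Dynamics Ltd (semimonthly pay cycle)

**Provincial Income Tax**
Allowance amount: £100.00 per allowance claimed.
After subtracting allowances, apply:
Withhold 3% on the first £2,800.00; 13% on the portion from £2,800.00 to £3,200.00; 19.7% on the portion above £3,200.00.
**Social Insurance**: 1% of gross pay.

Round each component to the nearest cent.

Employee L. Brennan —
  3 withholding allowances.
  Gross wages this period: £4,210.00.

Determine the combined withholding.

Provincial Income Tax: taxable = £4,210.00 − 3×£100.00 = £3,910.00
  £136.00 + 19.7% × (£3,910.00 − £3,200.00) = £136.00 + 19.7% × £710.00 = £275.87
Social Insurance: 1% × £4,210.00 = £42.10
Total: £275.87 + £42.10 = £317.97

£317.97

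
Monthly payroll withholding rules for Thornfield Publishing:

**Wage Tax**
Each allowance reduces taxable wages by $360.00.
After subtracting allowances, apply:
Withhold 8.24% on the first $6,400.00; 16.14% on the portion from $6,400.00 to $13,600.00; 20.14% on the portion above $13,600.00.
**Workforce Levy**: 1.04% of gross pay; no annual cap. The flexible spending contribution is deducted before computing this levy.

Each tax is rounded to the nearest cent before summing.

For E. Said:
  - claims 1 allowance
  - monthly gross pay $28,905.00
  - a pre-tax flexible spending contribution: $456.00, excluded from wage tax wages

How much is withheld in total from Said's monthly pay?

$4,903.39

Wage Tax: taxable = $28,905.00 − $456.00 − 1×$360.00 = $28,089.00
  $1,689.44 + 20.14% × ($28,089.00 − $13,600.00) = $1,689.44 + 20.14% × $14,489.00 = $4,607.52
Workforce Levy: 1.04% × $28,449.00 = $295.87
Total: $4,607.52 + $295.87 = $4,903.39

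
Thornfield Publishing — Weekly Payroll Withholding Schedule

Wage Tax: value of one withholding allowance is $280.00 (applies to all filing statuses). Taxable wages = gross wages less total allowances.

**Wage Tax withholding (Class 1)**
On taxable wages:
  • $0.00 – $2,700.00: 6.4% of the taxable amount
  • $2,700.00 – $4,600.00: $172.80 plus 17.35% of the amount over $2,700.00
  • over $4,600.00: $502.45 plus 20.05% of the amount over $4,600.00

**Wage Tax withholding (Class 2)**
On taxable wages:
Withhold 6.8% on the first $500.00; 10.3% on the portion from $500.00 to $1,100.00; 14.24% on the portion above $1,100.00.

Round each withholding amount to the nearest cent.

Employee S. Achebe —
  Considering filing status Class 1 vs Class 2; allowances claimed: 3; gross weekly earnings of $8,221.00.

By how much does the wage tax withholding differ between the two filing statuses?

$69.83

Wage Tax (Class 1): taxable = $8,221.00 − 3×$280.00 = $7,381.00
  $502.45 + 20.05% × ($7,381.00 − $4,600.00) = $502.45 + 20.05% × $2,781.00 = $1,060.04
Wage Tax (Class 2): taxable = $8,221.00 − 3×$280.00 = $7,381.00
  $95.80 + 14.24% × ($7,381.00 − $1,100.00) = $95.80 + 14.24% × $6,281.00 = $990.21
Difference: |$1,060.04 − $990.21| = $69.83 (higher under Class 1)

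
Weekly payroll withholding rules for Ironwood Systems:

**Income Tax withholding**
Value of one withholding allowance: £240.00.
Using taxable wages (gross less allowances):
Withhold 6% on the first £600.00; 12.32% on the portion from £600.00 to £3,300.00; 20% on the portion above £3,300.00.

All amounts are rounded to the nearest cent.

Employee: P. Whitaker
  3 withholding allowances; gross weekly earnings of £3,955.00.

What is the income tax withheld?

Income Tax: taxable = £3,955.00 − 3×£240.00 = £3,235.00
  £36.00 + 12.32% × (£3,235.00 − £600.00) = £36.00 + 12.32% × £2,635.00 = £360.63

£360.63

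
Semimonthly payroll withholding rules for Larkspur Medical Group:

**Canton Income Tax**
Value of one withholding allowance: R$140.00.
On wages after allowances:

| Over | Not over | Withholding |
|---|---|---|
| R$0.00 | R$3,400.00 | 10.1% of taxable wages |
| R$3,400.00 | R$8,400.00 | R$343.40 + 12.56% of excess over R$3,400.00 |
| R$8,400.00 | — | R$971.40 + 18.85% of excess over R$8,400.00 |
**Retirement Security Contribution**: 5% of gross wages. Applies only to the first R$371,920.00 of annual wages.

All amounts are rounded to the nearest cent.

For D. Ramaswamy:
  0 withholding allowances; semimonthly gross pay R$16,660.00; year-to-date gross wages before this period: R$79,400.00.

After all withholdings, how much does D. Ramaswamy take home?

Canton Income Tax: taxable = R$16,660.00
  R$971.40 + 18.85% × (R$16,660.00 − R$8,400.00) = R$971.40 + 18.85% × R$8,260.00 = R$2,528.41
Retirement Security Contribution: 5% × R$16,660.00 = R$833.00
Total withheld: R$2,528.41 + R$833.00 = R$3,361.41
Net pay: R$16,660.00 − R$3,361.41 = R$13,298.59

R$13,298.59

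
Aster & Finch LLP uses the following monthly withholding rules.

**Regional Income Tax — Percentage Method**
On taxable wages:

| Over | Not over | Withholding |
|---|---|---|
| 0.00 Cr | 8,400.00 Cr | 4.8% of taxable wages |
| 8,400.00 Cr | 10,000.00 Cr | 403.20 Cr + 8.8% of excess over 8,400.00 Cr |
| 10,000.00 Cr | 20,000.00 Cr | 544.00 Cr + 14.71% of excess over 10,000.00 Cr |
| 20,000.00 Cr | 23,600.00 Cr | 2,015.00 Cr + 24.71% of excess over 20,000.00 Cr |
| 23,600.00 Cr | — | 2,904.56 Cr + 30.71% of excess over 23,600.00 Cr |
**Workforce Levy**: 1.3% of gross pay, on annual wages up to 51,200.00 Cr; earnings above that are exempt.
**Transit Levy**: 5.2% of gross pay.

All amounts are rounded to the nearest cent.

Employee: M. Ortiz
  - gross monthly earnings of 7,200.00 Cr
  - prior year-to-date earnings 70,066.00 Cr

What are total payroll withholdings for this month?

Regional Income Tax: taxable = 7,200.00 Cr
  4.8% × 7,200.00 Cr = 345.60 Cr
Workforce Levy: YTD 70,066.00 Cr ≥ cap 51,200.00 Cr → 0.00 Cr
Transit Levy: 5.2% × 7,200.00 Cr = 374.40 Cr
Total: 345.60 Cr + 0.00 Cr + 374.40 Cr = 720.00 Cr

720.00 Cr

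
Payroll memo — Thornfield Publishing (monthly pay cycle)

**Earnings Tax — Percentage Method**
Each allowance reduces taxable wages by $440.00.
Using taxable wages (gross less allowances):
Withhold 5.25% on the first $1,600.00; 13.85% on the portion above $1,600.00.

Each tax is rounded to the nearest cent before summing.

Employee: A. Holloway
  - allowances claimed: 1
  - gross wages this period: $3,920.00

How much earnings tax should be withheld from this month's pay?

Earnings Tax: taxable = $3,920.00 − 1×$440.00 = $3,480.00
  $84.00 + 13.85% × ($3,480.00 − $1,600.00) = $84.00 + 13.85% × $1,880.00 = $344.38

$344.38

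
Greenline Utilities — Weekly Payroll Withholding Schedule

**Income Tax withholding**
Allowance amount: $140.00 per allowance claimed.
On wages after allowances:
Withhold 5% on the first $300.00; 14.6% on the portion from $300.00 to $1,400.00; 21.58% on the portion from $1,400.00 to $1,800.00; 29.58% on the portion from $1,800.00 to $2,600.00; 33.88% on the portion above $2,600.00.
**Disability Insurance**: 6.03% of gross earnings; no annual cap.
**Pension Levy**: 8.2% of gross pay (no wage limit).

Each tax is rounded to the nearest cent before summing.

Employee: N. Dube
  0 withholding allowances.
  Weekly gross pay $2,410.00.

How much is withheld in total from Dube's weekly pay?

Income Tax: taxable = $2,410.00
  $261.92 + 29.58% × ($2,410.00 − $1,800.00) = $261.92 + 29.58% × $610.00 = $442.36
Disability Insurance: 6.03% × $2,410.00 = $145.32
Pension Levy: 8.2% × $2,410.00 = $197.62
Total: $442.36 + $145.32 + $197.62 = $785.30

$785.30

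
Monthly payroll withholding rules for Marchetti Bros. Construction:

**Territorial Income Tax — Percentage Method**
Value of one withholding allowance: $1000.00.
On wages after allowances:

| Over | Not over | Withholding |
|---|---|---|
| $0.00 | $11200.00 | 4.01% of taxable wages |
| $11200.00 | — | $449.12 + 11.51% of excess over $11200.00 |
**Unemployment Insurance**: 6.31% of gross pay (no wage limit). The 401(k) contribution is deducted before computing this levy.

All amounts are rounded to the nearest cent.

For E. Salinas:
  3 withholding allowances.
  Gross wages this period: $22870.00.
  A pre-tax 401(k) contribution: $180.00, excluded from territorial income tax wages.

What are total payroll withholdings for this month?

Territorial Income Tax: taxable = $22870.00 − $180.00 − 3×$1000.00 = $19690.00
  $449.12 + 11.51% × ($19690.00 − $11200.00) = $449.12 + 11.51% × $8490.00 = $1426.32
Unemployment Insurance: 6.31% × $22690.00 = $1431.74
Total: $1426.32 + $1431.74 = $2858.06

$2858.06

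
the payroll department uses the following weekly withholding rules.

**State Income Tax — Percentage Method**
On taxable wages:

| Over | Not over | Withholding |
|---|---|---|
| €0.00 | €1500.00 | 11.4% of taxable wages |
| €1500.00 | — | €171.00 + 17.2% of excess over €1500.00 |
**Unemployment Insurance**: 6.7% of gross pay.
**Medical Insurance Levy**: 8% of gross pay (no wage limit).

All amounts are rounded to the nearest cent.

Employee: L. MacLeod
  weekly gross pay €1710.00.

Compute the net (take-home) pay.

€1251.51

State Income Tax: taxable = €1710.00
  €171.00 + 17.2% × (€1710.00 − €1500.00) = €171.00 + 17.2% × €210.00 = €207.12
Unemployment Insurance: 6.7% × €1710.00 = €114.57
Medical Insurance Levy: 8% × €1710.00 = €136.80
Total withheld: €207.12 + €114.57 + €136.80 = €458.49
Net pay: €1710.00 − €458.49 = €1251.51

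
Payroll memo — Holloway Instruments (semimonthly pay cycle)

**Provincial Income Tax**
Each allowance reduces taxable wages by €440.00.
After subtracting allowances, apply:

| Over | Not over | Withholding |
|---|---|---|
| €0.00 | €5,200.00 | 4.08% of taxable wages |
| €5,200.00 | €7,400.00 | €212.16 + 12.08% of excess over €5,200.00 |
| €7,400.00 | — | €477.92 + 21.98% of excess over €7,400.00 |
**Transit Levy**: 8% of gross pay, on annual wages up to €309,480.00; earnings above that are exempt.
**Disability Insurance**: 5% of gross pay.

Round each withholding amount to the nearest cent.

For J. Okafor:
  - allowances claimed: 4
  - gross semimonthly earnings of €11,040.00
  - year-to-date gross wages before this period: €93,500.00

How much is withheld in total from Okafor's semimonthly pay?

€2,326.34

Provincial Income Tax: taxable = €11,040.00 − 4×€440.00 = €9,280.00
  €477.92 + 21.98% × (€9,280.00 − €7,400.00) = €477.92 + 21.98% × €1,880.00 = €891.14
Transit Levy: 8% × €11,040.00 = €883.20
Disability Insurance: 5% × €11,040.00 = €552.00
Total: €891.14 + €883.20 + €552.00 = €2,326.34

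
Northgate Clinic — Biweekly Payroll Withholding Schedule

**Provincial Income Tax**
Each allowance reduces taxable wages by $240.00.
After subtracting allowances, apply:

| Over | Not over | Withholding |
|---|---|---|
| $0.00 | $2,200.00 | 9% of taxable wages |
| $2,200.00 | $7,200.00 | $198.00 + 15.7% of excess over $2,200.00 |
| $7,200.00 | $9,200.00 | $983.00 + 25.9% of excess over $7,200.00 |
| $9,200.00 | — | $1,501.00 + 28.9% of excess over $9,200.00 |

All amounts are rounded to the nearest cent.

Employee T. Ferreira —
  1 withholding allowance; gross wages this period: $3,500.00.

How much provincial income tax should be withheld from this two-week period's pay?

Provincial Income Tax: taxable = $3,500.00 − 1×$240.00 = $3,260.00
  $198.00 + 15.7% × ($3,260.00 − $2,200.00) = $198.00 + 15.7% × $1,060.00 = $364.42

$364.42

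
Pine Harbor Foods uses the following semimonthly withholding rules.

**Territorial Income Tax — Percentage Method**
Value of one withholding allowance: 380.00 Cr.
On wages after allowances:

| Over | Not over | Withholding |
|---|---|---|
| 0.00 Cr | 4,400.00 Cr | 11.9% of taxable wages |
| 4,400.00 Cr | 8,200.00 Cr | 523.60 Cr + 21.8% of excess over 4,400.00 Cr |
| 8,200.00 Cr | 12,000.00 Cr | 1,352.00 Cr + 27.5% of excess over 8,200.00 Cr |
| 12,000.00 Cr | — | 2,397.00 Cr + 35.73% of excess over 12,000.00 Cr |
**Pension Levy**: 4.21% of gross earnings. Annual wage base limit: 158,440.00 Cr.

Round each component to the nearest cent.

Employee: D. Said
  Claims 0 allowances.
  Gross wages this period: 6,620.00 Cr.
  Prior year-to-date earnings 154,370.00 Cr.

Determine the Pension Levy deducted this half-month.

Pension Levy: cap 158,440.00 Cr − YTD 154,370.00 Cr = 4,070.00 Cr subject; 4.21% × 4,070.00 Cr = 171.35 Cr

171.35 Cr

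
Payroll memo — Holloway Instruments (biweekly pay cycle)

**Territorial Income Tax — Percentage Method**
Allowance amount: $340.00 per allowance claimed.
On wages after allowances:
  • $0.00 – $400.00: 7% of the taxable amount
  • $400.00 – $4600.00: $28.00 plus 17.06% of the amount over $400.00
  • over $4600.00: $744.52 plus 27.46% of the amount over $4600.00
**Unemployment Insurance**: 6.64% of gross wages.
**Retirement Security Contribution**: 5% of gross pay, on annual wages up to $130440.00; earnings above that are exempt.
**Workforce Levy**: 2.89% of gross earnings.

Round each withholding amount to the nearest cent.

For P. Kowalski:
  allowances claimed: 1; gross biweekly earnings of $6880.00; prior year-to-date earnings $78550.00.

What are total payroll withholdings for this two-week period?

$2276.90

Territorial Income Tax: taxable = $6880.00 − 1×$340.00 = $6540.00
  $744.52 + 27.46% × ($6540.00 − $4600.00) = $744.52 + 27.46% × $1940.00 = $1277.24
Unemployment Insurance: 6.64% × $6880.00 = $456.83
Retirement Security Contribution: 5% × $6880.00 = $344.00
Workforce Levy: 2.89% × $6880.00 = $198.83
Total: $1277.24 + $456.83 + $344.00 + $198.83 = $2276.90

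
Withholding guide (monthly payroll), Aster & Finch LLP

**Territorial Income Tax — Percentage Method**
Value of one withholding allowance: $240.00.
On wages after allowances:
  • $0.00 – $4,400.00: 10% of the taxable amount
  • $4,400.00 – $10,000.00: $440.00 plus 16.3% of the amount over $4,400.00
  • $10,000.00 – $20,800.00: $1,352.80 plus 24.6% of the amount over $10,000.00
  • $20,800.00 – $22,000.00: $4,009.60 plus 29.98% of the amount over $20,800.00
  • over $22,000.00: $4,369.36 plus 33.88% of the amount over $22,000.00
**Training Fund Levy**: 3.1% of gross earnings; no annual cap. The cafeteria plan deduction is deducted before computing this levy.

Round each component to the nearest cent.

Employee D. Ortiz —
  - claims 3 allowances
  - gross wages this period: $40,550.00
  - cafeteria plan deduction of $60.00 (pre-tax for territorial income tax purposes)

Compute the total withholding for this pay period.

$11,645.03

Territorial Income Tax: taxable = $40,550.00 − $60.00 − 3×$240.00 = $39,770.00
  $4,369.36 + 33.88% × ($39,770.00 − $22,000.00) = $4,369.36 + 33.88% × $17,770.00 = $10,389.84
Training Fund Levy: 3.1% × $40,490.00 = $1,255.19
Total: $10,389.84 + $1,255.19 = $11,645.03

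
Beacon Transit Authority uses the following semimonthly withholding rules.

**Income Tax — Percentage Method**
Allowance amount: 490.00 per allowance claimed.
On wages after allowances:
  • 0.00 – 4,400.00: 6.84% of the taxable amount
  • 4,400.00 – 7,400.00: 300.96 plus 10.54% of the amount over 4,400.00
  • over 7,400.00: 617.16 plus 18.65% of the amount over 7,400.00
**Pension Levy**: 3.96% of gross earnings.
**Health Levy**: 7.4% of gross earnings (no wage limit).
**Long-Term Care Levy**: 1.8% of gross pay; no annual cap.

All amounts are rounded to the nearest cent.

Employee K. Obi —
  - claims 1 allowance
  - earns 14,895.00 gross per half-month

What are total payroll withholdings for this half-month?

3,883.77

Income Tax: taxable = 14,895.00 − 1×490.00 = 14,405.00
  617.16 + 18.65% × (14,405.00 − 7,400.00) = 617.16 + 18.65% × 7,005.00 = 1,923.59
Pension Levy: 3.96% × 14,895.00 = 589.84
Health Levy: 7.4% × 14,895.00 = 1,102.23
Long-Term Care Levy: 1.8% × 14,895.00 = 268.11
Total: 1,923.59 + 589.84 + 1,102.23 + 268.11 = 3,883.77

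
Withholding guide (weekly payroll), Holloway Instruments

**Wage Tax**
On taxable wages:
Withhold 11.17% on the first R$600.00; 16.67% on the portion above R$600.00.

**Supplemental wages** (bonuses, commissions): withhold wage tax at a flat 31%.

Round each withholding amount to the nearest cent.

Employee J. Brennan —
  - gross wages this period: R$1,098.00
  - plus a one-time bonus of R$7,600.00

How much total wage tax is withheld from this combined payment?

R$2,506.04

Wage Tax: taxable = R$1,098.00
  R$67.02 + 16.67% × (R$1,098.00 − R$600.00) = R$67.02 + 16.67% × R$498.00 = R$150.04
Supplemental (31% flat on bonus): 31% × R$7,600.00 = R$2,356.00
Total wage tax: R$150.04 + R$2,356.00 = R$2,506.04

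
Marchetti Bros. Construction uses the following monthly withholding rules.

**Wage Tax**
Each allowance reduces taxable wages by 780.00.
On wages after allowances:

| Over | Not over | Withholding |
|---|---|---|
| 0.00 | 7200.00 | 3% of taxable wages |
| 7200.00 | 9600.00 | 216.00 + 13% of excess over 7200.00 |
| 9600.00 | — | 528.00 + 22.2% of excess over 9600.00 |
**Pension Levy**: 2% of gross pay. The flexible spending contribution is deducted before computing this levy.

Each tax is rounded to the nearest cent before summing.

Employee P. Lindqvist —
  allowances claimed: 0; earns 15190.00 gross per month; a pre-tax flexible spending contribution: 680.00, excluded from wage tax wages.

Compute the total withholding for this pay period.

Wage Tax: taxable = 15190.00 − 680.00 = 14510.00
  528.00 + 22.2% × (14510.00 − 9600.00) = 528.00 + 22.2% × 4910.00 = 1618.02
Pension Levy: 2% × 14510.00 = 290.20
Total: 1618.02 + 290.20 = 1908.22

1908.22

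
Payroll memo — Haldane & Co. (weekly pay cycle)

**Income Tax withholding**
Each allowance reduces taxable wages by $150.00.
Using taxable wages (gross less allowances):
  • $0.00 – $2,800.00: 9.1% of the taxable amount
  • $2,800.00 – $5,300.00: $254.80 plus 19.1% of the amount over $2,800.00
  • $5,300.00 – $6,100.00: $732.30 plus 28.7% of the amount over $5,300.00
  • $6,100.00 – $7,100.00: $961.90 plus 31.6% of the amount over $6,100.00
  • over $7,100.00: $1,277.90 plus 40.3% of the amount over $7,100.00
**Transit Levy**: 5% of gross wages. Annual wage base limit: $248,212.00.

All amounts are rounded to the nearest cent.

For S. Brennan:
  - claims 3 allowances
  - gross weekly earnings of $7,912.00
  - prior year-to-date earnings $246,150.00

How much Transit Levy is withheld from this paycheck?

$103.10

Transit Levy: cap $248,212.00 − YTD $246,150.00 = $2,062.00 subject; 5% × $2,062.00 = $103.10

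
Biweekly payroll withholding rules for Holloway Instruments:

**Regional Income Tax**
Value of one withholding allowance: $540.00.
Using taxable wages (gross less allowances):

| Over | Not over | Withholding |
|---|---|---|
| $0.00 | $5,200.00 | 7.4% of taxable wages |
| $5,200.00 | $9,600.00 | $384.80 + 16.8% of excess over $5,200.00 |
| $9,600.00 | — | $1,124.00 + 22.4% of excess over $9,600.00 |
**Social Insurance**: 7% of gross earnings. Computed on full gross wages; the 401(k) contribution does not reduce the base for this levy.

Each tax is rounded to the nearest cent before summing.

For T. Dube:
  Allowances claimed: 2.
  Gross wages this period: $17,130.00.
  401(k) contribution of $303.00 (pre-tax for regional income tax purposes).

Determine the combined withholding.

$3,700.03

Regional Income Tax: taxable = $17,130.00 − $303.00 − 2×$540.00 = $15,747.00
  $1,124.00 + 22.4% × ($15,747.00 − $9,600.00) = $1,124.00 + 22.4% × $6,147.00 = $2,500.93
Social Insurance: 7% × $17,130.00 = $1,199.10
Total: $2,500.93 + $1,199.10 = $3,700.03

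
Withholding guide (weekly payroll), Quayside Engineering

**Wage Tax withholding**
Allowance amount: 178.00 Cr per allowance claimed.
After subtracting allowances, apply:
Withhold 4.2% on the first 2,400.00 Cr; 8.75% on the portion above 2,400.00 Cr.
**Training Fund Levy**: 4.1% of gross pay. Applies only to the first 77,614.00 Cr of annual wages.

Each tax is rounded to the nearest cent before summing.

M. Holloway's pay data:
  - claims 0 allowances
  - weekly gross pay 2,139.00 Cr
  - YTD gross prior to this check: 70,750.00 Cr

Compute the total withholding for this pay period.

Wage Tax: taxable = 2,139.00 Cr
  4.2% × 2,139.00 Cr = 89.84 Cr
Training Fund Levy: 4.1% × 2,139.00 Cr = 87.70 Cr
Total: 89.84 Cr + 87.70 Cr = 177.54 Cr

177.54 Cr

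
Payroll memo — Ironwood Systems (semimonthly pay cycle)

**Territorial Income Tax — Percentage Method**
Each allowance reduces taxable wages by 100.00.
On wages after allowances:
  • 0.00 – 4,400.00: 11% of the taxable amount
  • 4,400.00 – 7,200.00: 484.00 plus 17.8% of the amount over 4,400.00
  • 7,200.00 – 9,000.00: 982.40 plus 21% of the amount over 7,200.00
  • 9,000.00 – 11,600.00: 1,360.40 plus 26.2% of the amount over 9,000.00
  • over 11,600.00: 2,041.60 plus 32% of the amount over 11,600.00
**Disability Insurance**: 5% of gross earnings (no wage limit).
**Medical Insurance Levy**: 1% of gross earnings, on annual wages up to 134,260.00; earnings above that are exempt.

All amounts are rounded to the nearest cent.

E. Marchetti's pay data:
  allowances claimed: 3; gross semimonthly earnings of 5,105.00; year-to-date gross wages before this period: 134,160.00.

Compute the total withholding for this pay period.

Territorial Income Tax: taxable = 5,105.00 − 3×100.00 = 4,805.00
  484.00 + 17.8% × (4,805.00 − 4,400.00) = 484.00 + 17.8% × 405.00 = 556.09
Disability Insurance: 5% × 5,105.00 = 255.25
Medical Insurance Levy: cap 134,260.00 − YTD 134,160.00 = 100.00 subject; 1% × 100.00 = 1.00
Total: 556.09 + 255.25 + 1.00 = 812.34

812.34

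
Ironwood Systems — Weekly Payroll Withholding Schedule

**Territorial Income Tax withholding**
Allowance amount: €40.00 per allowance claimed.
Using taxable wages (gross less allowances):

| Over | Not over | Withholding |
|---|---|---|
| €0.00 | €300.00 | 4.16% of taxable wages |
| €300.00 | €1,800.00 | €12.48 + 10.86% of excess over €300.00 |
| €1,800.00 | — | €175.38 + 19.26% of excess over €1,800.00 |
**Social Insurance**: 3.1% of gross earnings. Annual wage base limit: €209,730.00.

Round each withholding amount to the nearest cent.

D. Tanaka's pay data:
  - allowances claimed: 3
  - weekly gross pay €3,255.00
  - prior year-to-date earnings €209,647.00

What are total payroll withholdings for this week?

Territorial Income Tax: taxable = €3,255.00 − 3×€40.00 = €3,135.00
  €175.38 + 19.26% × (€3,135.00 − €1,800.00) = €175.38 + 19.26% × €1,335.00 = €432.50
Social Insurance: cap €209,730.00 − YTD €209,647.00 = €83.00 subject; 3.1% × €83.00 = €2.57
Total: €432.50 + €2.57 = €435.07

€435.07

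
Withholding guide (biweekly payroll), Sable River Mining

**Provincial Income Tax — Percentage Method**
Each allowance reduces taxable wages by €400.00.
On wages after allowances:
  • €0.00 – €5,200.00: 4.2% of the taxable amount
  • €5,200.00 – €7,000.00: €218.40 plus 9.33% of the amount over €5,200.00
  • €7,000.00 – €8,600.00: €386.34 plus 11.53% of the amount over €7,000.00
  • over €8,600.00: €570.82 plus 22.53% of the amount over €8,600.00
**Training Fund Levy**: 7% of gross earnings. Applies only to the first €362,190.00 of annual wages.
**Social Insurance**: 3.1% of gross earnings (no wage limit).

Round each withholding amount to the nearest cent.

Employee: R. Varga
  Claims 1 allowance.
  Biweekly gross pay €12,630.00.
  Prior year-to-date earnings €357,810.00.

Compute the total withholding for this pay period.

€2,086.79

Provincial Income Tax: taxable = €12,630.00 − 1×€400.00 = €12,230.00
  €570.82 + 22.53% × (€12,230.00 − €8,600.00) = €570.82 + 22.53% × €3,630.00 = €1,388.66
Training Fund Levy: cap €362,190.00 − YTD €357,810.00 = €4,380.00 subject; 7% × €4,380.00 = €306.60
Social Insurance: 3.1% × €12,630.00 = €391.53
Total: €1,388.66 + €306.60 + €391.53 = €2,086.79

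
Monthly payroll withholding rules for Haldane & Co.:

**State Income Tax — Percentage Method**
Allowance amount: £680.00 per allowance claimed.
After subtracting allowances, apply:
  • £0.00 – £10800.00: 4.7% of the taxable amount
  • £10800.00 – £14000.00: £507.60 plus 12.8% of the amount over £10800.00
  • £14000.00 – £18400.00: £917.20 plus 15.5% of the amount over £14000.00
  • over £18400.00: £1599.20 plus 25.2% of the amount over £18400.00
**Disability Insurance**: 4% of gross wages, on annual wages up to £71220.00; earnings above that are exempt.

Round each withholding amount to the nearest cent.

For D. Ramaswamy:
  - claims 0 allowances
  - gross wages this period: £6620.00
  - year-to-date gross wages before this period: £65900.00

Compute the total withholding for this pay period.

£523.94

State Income Tax: taxable = £6620.00
  4.7% × £6620.00 = £311.14
Disability Insurance: cap £71220.00 − YTD £65900.00 = £5320.00 subject; 4% × £5320.00 = £212.80
Total: £311.14 + £212.80 = £523.94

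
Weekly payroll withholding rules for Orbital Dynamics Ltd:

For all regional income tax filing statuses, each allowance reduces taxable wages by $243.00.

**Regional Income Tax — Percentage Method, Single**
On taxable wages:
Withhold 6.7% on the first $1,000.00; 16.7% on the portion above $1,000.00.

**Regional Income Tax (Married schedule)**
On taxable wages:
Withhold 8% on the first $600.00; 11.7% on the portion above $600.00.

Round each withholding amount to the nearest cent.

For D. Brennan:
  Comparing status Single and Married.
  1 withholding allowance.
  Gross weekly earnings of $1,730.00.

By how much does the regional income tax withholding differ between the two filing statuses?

Regional Income Tax (Single): taxable = $1,730.00 − 1×$243.00 = $1,487.00
  $67.00 + 16.7% × ($1,487.00 − $1,000.00) = $67.00 + 16.7% × $487.00 = $148.33
Regional Income Tax (Married): taxable = $1,730.00 − 1×$243.00 = $1,487.00
  $48.00 + 11.7% × ($1,487.00 − $600.00) = $48.00 + 11.7% × $887.00 = $151.78
Difference: |$148.33 − $151.78| = $3.45 (higher under Married)

$3.45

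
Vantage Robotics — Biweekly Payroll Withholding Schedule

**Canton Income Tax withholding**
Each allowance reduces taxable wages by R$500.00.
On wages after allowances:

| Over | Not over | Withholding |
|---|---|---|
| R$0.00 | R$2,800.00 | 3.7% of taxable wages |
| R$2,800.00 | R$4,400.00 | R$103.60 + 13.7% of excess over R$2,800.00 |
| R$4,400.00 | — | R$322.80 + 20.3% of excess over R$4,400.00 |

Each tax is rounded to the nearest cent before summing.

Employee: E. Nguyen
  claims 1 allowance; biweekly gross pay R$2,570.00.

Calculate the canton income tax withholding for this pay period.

Canton Income Tax: taxable = R$2,570.00 − 1×R$500.00 = R$2,070.00
  3.7% × R$2,070.00 = R$76.59

R$76.59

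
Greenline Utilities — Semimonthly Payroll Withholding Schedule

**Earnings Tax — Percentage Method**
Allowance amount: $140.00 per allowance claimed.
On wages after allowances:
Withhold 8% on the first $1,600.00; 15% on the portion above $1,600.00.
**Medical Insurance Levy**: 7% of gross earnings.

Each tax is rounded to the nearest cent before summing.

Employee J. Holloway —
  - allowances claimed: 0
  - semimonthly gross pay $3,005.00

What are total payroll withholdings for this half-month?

Earnings Tax: taxable = $3,005.00
  $128.00 + 15% × ($3,005.00 − $1,600.00) = $128.00 + 15% × $1,405.00 = $338.75
Medical Insurance Levy: 7% × $3,005.00 = $210.35
Total: $338.75 + $210.35 = $549.10

$549.10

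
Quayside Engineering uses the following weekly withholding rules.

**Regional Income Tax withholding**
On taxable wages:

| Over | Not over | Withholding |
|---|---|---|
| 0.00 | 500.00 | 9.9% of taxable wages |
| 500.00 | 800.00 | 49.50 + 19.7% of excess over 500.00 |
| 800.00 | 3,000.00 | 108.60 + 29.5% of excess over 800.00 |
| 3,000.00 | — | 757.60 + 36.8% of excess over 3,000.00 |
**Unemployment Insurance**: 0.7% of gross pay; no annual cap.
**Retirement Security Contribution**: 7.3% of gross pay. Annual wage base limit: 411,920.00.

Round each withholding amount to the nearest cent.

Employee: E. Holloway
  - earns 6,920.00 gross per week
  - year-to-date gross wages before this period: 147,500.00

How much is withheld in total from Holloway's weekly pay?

2,753.76

Regional Income Tax: taxable = 6,920.00
  757.60 + 36.8% × (6,920.00 − 3,000.00) = 757.60 + 36.8% × 3,920.00 = 2,200.16
Unemployment Insurance: 0.7% × 6,920.00 = 48.44
Retirement Security Contribution: 7.3% × 6,920.00 = 505.16
Total: 2,200.16 + 48.44 + 505.16 = 2,753.76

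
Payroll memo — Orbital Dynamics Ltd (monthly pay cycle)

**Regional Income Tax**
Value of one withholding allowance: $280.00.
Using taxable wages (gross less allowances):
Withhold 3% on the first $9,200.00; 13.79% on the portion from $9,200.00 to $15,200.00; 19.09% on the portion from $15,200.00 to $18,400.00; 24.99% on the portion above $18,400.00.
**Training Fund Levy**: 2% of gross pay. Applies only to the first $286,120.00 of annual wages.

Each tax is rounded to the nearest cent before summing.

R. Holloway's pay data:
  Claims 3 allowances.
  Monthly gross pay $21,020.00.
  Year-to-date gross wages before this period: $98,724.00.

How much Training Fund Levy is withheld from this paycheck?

Training Fund Levy: 2% × $21,020.00 = $420.40

$420.40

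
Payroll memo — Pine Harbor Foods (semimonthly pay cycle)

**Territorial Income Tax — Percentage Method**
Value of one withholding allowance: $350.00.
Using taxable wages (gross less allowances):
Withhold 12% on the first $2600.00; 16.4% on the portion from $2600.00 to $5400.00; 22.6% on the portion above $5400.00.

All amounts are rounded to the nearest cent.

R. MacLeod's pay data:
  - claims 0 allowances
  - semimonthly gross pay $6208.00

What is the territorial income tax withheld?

$953.81

Territorial Income Tax: taxable = $6208.00
  $771.20 + 22.6% × ($6208.00 − $5400.00) = $771.20 + 22.6% × $808.00 = $953.81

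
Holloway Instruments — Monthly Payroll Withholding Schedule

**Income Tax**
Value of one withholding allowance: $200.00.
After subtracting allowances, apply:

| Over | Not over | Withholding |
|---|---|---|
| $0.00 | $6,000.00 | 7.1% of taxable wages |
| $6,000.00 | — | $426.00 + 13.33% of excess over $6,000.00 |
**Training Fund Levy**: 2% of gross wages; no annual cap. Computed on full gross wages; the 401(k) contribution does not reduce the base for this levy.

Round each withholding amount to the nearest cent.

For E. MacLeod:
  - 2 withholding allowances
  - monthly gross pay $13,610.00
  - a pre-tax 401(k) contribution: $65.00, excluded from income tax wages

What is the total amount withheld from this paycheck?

$1,650.63

Income Tax: taxable = $13,610.00 − $65.00 − 2×$200.00 = $13,145.00
  $426.00 + 13.33% × ($13,145.00 − $6,000.00) = $426.00 + 13.33% × $7,145.00 = $1,378.43
Training Fund Levy: 2% × $13,610.00 = $272.20
Total: $1,378.43 + $272.20 = $1,650.63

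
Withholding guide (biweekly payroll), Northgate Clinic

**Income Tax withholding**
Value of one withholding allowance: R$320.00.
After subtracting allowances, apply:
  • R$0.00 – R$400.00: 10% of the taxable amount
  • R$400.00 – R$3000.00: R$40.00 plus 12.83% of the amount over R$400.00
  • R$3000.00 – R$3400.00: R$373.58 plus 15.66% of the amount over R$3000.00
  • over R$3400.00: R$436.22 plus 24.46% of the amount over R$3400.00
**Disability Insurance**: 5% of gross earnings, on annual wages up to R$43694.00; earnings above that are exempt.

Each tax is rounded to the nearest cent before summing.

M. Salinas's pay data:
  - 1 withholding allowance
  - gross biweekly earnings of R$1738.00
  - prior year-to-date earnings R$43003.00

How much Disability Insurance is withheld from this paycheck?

Disability Insurance: cap R$43694.00 − YTD R$43003.00 = R$691.00 subject; 5% × R$691.00 = R$34.55

R$34.55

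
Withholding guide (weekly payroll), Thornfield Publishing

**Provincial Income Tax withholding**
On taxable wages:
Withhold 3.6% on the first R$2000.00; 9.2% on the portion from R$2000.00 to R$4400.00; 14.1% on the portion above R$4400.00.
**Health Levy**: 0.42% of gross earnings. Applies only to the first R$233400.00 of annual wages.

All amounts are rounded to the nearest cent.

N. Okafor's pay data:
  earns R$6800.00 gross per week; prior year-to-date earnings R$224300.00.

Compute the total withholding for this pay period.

Provincial Income Tax: taxable = R$6800.00
  R$292.80 + 14.1% × (R$6800.00 − R$4400.00) = R$292.80 + 14.1% × R$2400.00 = R$631.20
Health Levy: 0.42% × R$6800.00 = R$28.56
Total: R$631.20 + R$28.56 = R$659.76

R$659.76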